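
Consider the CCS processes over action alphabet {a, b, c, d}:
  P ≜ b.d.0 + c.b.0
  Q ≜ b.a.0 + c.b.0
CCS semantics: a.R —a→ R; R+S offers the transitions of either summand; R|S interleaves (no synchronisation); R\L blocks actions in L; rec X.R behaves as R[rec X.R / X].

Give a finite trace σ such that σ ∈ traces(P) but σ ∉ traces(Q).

Reachable graph of P (4 states):
  u0 = b.d.0 + c.b.0 ⊢ ··b··> u1, ··c··> u2
  u1 = d.0 ⊢ ··d··> u3
  u2 = b.0 ⊢ ··b··> u3
  u3 = 0 ⊢ ·
Reachable graph of Q (4 states):
  v0 = b.a.0 + c.b.0 ⊢ ··b··> v1, ··c··> v2
  v1 = a.0 ⊢ ··a··> v3
  v2 = b.0 ⊢ ··b··> v3
  v3 = 0 ⊢ ·
Executing bd from P (initial set {u0}):
  step 1 (b): {u1}
  step 2 (d): {u3}
  — P admits the full trace.
Executing bd from Q (initial set {v0}):
  step 1 (b): {v1}
  step 2 (d): ∅ (Q stuck)

bd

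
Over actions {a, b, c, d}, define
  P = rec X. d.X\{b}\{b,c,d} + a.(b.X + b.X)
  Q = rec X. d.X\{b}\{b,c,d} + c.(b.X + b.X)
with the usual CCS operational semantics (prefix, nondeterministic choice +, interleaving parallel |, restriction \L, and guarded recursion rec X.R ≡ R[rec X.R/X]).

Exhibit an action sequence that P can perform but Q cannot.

a

LTS(P): 4 reachable states
  u0 = rec X. d.X\{b}\{b,c,d} + a.(b.X + b.X) → —a→ u1, —d→ u2
  u1 = b.(rec X. d.X\{b}\{b,c,d} + a.(b.X + b.X)) + b.(rec X. d.X\{b}\{b,c,d} + a.(b.X + b.X)) → —b→ u0
  u2 = (rec X. d.X\{b}\{b,c,d} + a.(b.X + b.X))\{b}\{b,c,d} → —a→ u3
  u3 = (b.(rec X. d.X\{b}\{b,c,d} + a.(b.X + b.X)) + b.(rec X. d.X\{b}\{b,c,d} + a.(b.X + b.X)))\{b}\{b,c,d} → (no moves)
LTS(Q): 3 reachable states
  v0 = rec X. d.X\{b}\{b,c,d} + c.(b.X + b.X) → —c→ v1, —d→ v2
  v1 = b.(rec X. d.X\{b}\{b,c,d} + c.(b.X + b.X)) + b.(rec X. d.X\{b}\{b,c,d} + c.(b.X + b.X)) → —b→ v0
  v2 = (rec X. d.X\{b}\{b,c,d} + c.(b.X + b.X))\{b}\{b,c,d} → (no moves)
Run σ = ⟨a⟩ on P: start {u0}
  after a @ step 1: {u1}
  ✓ P
Run σ = ⟨a⟩ on Q: start {v0}
  after a @ step 1: ∅ (Q stuck)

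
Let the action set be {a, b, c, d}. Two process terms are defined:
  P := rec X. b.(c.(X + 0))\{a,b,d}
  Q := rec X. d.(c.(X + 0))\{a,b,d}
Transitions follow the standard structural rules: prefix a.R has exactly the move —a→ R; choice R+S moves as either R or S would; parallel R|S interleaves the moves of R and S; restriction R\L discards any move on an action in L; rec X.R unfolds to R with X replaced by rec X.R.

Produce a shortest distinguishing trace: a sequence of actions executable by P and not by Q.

LTS(P): 3 reachable states
  u0 = rec X. b.(c.(X + 0))\{a,b,d} ⊢ ··b··> u1
  u1 = (c.((rec X. b.(c.(X + 0))\{a,b,d}) + 0))\{a,b,d} ⊢ ··c··> u2
  u2 = ((rec X. b.(c.(X + 0))\{a,b,d}) + 0)\{a,b,d} ⊢ ·
LTS(Q): 3 reachable states
  v0 = rec X. d.(c.(X + 0))\{a,b,d} ⊢ ··d··> v1
  v1 = (c.((rec X. d.(c.(X + 0))\{a,b,d}) + 0))\{a,b,d} ⊢ ··c··> v2
  v2 = ((rec X. d.(c.(X + 0))\{a,b,d}) + 0)\{a,b,d} ⊢ ·
Trace ⟨b⟩ through P, begin at {u0}:
  step 1 (b): {u1}
  ✓ P
Trace ⟨b⟩ through Q, begin at {v0}:
  step 1 (b): no successor for Q

b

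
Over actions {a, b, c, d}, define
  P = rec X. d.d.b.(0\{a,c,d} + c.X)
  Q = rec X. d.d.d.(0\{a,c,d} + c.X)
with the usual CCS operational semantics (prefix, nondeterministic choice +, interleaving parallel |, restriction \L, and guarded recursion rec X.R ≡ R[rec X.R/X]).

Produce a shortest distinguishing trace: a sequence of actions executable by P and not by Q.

ddb

Reachable graph of P (4 states):
  m0 = rec X. d.d.b.(0\{a,c,d} + c.X) ⊢ —d→ m1
  m1 = d.b.(0\{a,c,d} + c.(rec X. d.d.b.(0\{a,c,d} + c.X))) ⊢ —d→ m2
  m2 = b.(0\{a,c,d} + c.(rec X. d.d.b.(0\{a,c,d} + c.X))) ⊢ —b→ m3
  m3 = 0\{a,c,d} + c.(rec X. d.d.b.(0\{a,c,d} + c.X)) ⊢ —c→ m0
Reachable graph of Q (4 states):
  n0 = rec X. d.d.d.(0\{a,c,d} + c.X) ⊢ —d→ n1
  n1 = d.d.(0\{a,c,d} + c.(rec X. d.d.d.(0\{a,c,d} + c.X))) ⊢ —d→ n2
  n2 = d.(0\{a,c,d} + c.(rec X. d.d.d.(0\{a,c,d} + c.X))) ⊢ —d→ n3
  n3 = 0\{a,c,d} + c.(rec X. d.d.d.(0\{a,c,d} + c.X)) ⊢ —c→ n0
Executing ddb from P (initial set {m0}):
  step 1 (d): {m1}
  step 2 (d): {m2}
  step 3 (b): {m3}
  — P admits the full trace.
Executing ddb from Q (initial set {n0}):
  step 1 (d): {n1}
  step 2 (d): {n2}
  step 3 (b): no successor for Q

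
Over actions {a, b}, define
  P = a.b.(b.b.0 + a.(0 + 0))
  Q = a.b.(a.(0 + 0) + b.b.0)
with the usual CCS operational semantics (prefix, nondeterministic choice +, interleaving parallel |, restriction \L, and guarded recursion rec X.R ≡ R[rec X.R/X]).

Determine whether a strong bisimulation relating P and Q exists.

YES

P's transition system — 6 states:
  u0 = a.b.(b.b.0 + a.(0 + 0)) :: -a-> u1
  u1 = b.(b.b.0 + a.(0 + 0)) :: -b-> u2
  u2 = b.b.0 + a.(0 + 0) :: -a-> u3, -b-> u4
  u3 = 0 + 0 :: stopped
  u4 = b.0 :: -b-> u5
  u5 = 0 :: stopped
Q's transition system — 6 states:
  v0 = a.b.(a.(0 + 0) + b.b.0) :: -a-> v1
  v1 = b.(a.(0 + 0) + b.b.0) :: -b-> v2
  v2 = a.(0 + 0) + b.b.0 :: -a-> v3, -b-> v4
  v3 = 0 + 0 :: stopped
  v4 = b.0 :: -b-> v5
  v5 = 0 :: stopped
Partition-refinement fixed point:
  B0 = {u0, v0}
  B1 = {u1, v1}
  B2 = {u2, v2}
  B3 = {u3, u5, v3, v5}
  B4 = {u4, v4}
u0 ∈ B0, v0 ∈ B0 → same block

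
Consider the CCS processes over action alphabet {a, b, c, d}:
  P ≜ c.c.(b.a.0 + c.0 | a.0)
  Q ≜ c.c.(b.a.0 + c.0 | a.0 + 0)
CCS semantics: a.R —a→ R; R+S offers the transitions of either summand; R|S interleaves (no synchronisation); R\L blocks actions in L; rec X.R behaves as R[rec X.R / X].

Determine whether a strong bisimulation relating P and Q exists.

bisimilar

Reachable graph of P (8 states):
  m0 = c.c.(b.a.0 + c.0 | a.0) ⊢ =c=> m1
  m1 = c.(b.a.0 + c.0 | a.0) ⊢ =c=> m2
  m2 = b.a.0 + c.0 | a.0 ⊢ =a=> m3, =b=> m4, =c=> m5
  m3 = c.0 | 0 ⊢ =c=> m6
  m4 = a.0 ⊢ =a=> m7
  m5 = 0 | a.0 ⊢ =a=> m6
  m6 = 0 | 0 ⊢ stopped
  m7 = 0 ⊢ stopped
Reachable graph of Q (8 states):
  n0 = c.c.(b.a.0 + c.0 | a.0 + 0) ⊢ =c=> n1
  n1 = c.(b.a.0 + c.0 | a.0 + 0) ⊢ =c=> n2
  n2 = b.a.0 + c.0 | a.0 + 0 ⊢ =a=> n3, =b=> n4, =c=> n5
  n3 = c.0 | 0 ⊢ =c=> n6
  n4 = a.0 ⊢ =a=> n7
  n5 = 0 | a.0 ⊢ =a=> n6
  n6 = 0 | 0 ⊢ stopped
  n7 = 0 ⊢ stopped
Partition-refinement fixed point:
  B0 = {m0, n0}
  B1 = {m1, n1}
  B2 = {m2, n2}
  B3 = {m3, n3}
  B4 = {m6, m7, n6, n7}
  B5 = {m4, m5, n4, n5}
m0 ∈ B0, n0 ∈ B0 → same block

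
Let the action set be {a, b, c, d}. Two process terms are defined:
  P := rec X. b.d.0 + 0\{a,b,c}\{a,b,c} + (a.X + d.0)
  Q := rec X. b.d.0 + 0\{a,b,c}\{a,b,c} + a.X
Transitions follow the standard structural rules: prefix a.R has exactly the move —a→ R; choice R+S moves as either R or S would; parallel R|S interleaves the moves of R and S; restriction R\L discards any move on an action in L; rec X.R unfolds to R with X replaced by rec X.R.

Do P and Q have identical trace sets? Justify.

LTS(P): 3 reachable states
  p0 = rec X. b.d.0 + 0\{a,b,c}\{a,b,c} + (a.X + d.0) | -a-> p0, -b-> p1, -d-> p2
  p1 = d.0 | -d-> p2
  p2 = 0 | ∅
LTS(Q): 3 reachable states
  q0 = rec X. b.d.0 + 0\{a,b,c}\{a,b,c} + a.X | -a-> q0, -b-> q1
  q1 = d.0 | -d-> q2
  q2 = 0 | ∅
Executing d from P (initial set {p0}):
  after d @ step 1: {p2}
  P completes σ.
Executing d from Q (initial set {q0}):
  after d @ step 1: ∅ (Q stuck)

trace-distinct — witness ⟨d⟩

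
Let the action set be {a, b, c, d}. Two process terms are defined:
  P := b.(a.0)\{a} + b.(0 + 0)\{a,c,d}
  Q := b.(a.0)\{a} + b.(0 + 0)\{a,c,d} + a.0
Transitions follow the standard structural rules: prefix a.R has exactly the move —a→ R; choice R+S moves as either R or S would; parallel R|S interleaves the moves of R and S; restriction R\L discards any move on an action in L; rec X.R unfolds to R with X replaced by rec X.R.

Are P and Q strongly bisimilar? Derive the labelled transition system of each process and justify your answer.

P ≁ Q

P's transition system — 3 states:
  s0 = b.(a.0)\{a} + b.(0 + 0)\{a,c,d} → --b--▸ s1, --b--▸ s2
  s1 = (0 + 0)\{a,c,d} → stopped
  s2 = (a.0)\{a} → stopped
Q's transition system — 4 states:
  t0 = b.(a.0)\{a} + b.(0 + 0)\{a,c,d} + a.0 → --a--▸ t1, --b--▸ t2, --b--▸ t3
  t1 = 0 → stopped
  t2 = (0 + 0)\{a,c,d} → stopped
  t3 = (a.0)\{a} → stopped
Bisimilarity quotient blocks:
  B0 = {s0}
  B1 = {s1, s2, t1, t2, t3}
  B2 = {t0}
s0 ∈ B0, t0 ∈ B2 → different blocks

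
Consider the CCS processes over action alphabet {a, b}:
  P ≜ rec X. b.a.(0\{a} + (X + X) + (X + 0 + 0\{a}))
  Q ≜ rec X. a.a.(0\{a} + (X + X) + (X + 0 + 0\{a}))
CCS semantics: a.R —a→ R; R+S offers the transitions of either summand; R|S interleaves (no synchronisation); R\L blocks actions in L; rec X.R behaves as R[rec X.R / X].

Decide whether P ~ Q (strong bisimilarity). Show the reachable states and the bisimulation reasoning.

NO

Reachable graph of P (3 states):
  s0 = rec X. b.a.(0\{a} + (X + X) + (X + 0 + 0\{a})) has moves ··b··> s1
  s1 = a.(0\{a} + ((rec X. b.a.(0\{a} + (X + X) + (X + 0 + 0\{a}))) + (rec X. b.a.(0\{a} + (X + X) + (X + 0 + 0\{a})))) + ((rec X. b.a.(0\{a} + (X + X) + (X + 0 + 0\{a}))) + 0 + 0\{a})) has moves ··a··> s2
  s2 = 0\{a} + ((rec X. b.a.(0\{a} + (X + X) + (X + 0 + 0\{a}))) + (rec X. b.a.(0\{a} + (X + X) + (X + 0 + 0\{a})))) + ((rec X. b.a.(0\{a} + (X + X) + (X + 0 + 0\{a}))) + 0 + 0\{a}) has moves ··b··> s1
Reachable graph of Q (3 states):
  t0 = rec X. a.a.(0\{a} + (X + X) + (X + 0 + 0\{a})) has moves ··a··> t1
  t1 = a.(0\{a} + ((rec X. a.a.(0\{a} + (X + X) + (X + 0 + 0\{a}))) + (rec X. a.a.(0\{a} + (X + X) + (X + 0 + 0\{a})))) + ((rec X. a.a.(0\{a} + (X + X) + (X + 0 + 0\{a}))) + 0 + 0\{a})) has moves ··a··> t2
  t2 = 0\{a} + ((rec X. a.a.(0\{a} + (X + X) + (X + 0 + 0\{a}))) + (rec X. a.a.(0\{a} + (X + X) + (X + 0 + 0\{a})))) + ((rec X. a.a.(0\{a} + (X + X) + (X + 0 + 0\{a}))) + 0 + 0\{a}) has moves ··a··> t1
Partition-refinement fixed point:
  B0 = {s0, s2}
  B1 = {s1}
  B2 = {t0, t1, t2}
s0 ∈ B0, t0 ∈ B2 → different blocks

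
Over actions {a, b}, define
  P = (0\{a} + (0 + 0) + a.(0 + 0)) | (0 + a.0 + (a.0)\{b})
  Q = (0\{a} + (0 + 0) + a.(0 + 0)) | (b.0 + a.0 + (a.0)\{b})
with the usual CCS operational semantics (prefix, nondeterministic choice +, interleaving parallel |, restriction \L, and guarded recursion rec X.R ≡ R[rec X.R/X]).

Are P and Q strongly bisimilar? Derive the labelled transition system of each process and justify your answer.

P ≁ Q

Reachable graph of P (6 states):
  s0 = (0\{a} + (0 + 0) + a.(0 + 0)) | (0 + a.0 + (a.0)\{b}) :: =a=> s1, =a=> s2, =a=> s3
  s1 = (0 + 0) | (0 + a.0 + (a.0)\{b}) :: =a=> s4, =a=> s5
  s2 = (0\{a} + (0 + 0) + a.(0 + 0)) | 0 :: =a=> s4
  s3 = (0\{a} + (0 + 0) + a.(0 + 0)) | 0\{b} :: =a=> s5
  s4 = (0 + 0) | 0 :: stopped
  s5 = (0 + 0) | 0\{b} :: stopped
Reachable graph of Q (6 states):
  t0 = (0\{a} + (0 + 0) + a.(0 + 0)) | (b.0 + a.0 + (a.0)\{b}) :: =a=> t1, =a=> t2, =a=> t3, =b=> t2
  t1 = (0 + 0) | (b.0 + a.0 + (a.0)\{b}) :: =a=> t4, =a=> t5, =b=> t4
  t2 = (0\{a} + (0 + 0) + a.(0 + 0)) | 0 :: =a=> t4
  t3 = (0\{a} + (0 + 0) + a.(0 + 0)) | 0\{b} :: =a=> t5
  t4 = (0 + 0) | 0 :: stopped
  t5 = (0 + 0) | 0\{b} :: stopped
Partition-refinement fixed point:
  B0 = {s0}
  B1 = {s1, s2, s3, t2, t3}
  B2 = {s4, s5, t4, t5}
  B3 = {t0}
  B4 = {t1}
s0 ∈ B0, t0 ∈ B3 → different blocks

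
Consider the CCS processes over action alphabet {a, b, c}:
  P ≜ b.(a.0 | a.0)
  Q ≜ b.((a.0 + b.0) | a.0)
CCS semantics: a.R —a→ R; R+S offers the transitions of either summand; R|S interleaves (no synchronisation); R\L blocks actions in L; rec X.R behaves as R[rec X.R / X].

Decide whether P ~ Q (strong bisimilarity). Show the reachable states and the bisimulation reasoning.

P ≁ Q

LTS(P): 5 reachable states
  u0 = b.(a.0 | a.0) → ··b··> u1
  u1 = a.0 | a.0 → ··a··> u2, ··a··> u3
  u2 = 0 | a.0 → ··a··> u4
  u3 = a.0 | 0 → ··a··> u4
  u4 = 0 | 0 → deadlocked
LTS(Q): 5 reachable states
  v0 = b.((a.0 + b.0) | a.0) → ··b··> v1
  v1 = (a.0 + b.0) | a.0 → ··a··> v2, ··a··> v3, ··b··> v3
  v2 = (a.0 + b.0) | 0 → ··a··> v4, ··b··> v4
  v3 = 0 | a.0 → ··a··> v4
  v4 = 0 | 0 → deadlocked
Bisimilarity quotient blocks:
  B0 = {u0}
  B1 = {u1}
  B2 = {u2, u3, v3}
  B3 = {u4, v4}
  B4 = {v0}
  B5 = {v1}
  B6 = {v2}
u0 ∈ B0, v0 ∈ B4 → different blocks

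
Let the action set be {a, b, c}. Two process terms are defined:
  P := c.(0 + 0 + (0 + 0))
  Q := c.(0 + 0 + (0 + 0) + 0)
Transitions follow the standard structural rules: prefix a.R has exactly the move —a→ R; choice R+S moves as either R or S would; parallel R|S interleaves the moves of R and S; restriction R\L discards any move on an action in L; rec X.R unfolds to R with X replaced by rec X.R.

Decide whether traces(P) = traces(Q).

P's transition system — 2 states:
  s0 = c.(0 + 0 + (0 + 0)) | --c--▸ s1
  s1 = 0 + 0 + (0 + 0) | ∅
Q's transition system — 2 states:
  t0 = c.(0 + 0 + (0 + 0) + 0) | --c--▸ t1
  t1 = 0 + 0 + (0 + 0) + 0 | ∅
Partition-refinement fixed point:
  B0 = {s0, t0}
  B1 = {s1, t1}
s0 ∈ B0, t0 ∈ B0 → same block
Bisimilar ⇒ trace-equivalent.

trace-equivalent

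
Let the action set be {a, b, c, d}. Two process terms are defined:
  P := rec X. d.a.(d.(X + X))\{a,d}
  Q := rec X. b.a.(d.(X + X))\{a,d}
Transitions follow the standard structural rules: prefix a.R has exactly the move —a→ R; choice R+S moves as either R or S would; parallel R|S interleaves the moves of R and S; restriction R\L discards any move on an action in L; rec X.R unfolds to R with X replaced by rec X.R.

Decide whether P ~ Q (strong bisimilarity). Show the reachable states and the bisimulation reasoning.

Reachable graph of P (3 states):
  m0 = rec X. d.a.(d.(X + X))\{a,d} ⊢ ··d··> m1
  m1 = a.(d.((rec X. d.a.(d.(X + X))\{a,d}) + (rec X. d.a.(d.(X + X))\{a,d})))\{a,d} ⊢ ··a··> m2
  m2 = (d.((rec X. d.a.(d.(X + X))\{a,d}) + (rec X. d.a.(d.(X + X))\{a,d})))\{a,d} ⊢ (no moves)
Reachable graph of Q (3 states):
  n0 = rec X. b.a.(d.(X + X))\{a,d} ⊢ ··b··> n1
  n1 = a.(d.((rec X. b.a.(d.(X + X))\{a,d}) + (rec X. b.a.(d.(X + X))\{a,d})))\{a,d} ⊢ ··a··> n2
  n2 = (d.((rec X. b.a.(d.(X + X))\{a,d}) + (rec X. b.a.(d.(X + X))\{a,d})))\{a,d} ⊢ (no moves)
Partition-refinement fixed point:
  B0 = {m0}
  B1 = {m1, n1}
  B2 = {m2, n2}
  B3 = {n0}
m0 ∈ B0, n0 ∈ B3 → different blocks

NO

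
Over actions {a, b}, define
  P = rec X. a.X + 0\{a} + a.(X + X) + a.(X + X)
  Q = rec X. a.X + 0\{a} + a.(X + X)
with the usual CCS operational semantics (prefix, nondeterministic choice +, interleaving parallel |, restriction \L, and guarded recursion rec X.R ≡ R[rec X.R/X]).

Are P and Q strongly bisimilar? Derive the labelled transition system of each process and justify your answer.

YES

P's transition system — 2 states:
  m0 = rec X. a.X + 0\{a} + a.(X + X) + a.(X + X) :: ··a··> m0, ··a··> m1
  m1 = (rec X. a.X + 0\{a} + a.(X + X) + a.(X + X)) + (rec X. a.X + 0\{a} + a.(X + X) + a.(X + X)) :: ··a··> m0, ··a··> m1
Q's transition system — 2 states:
  n0 = rec X. a.X + 0\{a} + a.(X + X) :: ··a··> n0, ··a··> n1
  n1 = (rec X. a.X + 0\{a} + a.(X + X)) + (rec X. a.X + 0\{a} + a.(X + X)) :: ··a··> n0, ··a··> n1
Partition-refinement fixed point:
  B0 = {m0, m1, n0, n1}
m0 ∈ B0, n0 ∈ B0 → same block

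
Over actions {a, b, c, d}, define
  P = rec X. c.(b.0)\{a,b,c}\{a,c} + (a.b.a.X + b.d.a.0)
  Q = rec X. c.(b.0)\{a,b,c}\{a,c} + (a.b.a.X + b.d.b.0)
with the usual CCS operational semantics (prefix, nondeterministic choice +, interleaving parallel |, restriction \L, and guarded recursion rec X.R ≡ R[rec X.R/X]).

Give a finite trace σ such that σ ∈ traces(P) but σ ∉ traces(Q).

Reachable graph of P (7 states):
  p0 = rec X. c.(b.0)\{a,b,c}\{a,c} + (a.b.a.X + b.d.a.0) | --a--▸ p1, --b--▸ p2, --c--▸ p3
  p1 = b.a.(rec X. c.(b.0)\{a,b,c}\{a,c} + (a.b.a.X + b.d.a.0)) | --b--▸ p4
  p2 = d.a.0 | --d--▸ p5
  p3 = (b.0)\{a,b,c}\{a,c} | deadlocked
  p4 = a.(rec X. c.(b.0)\{a,b,c}\{a,c} + (a.b.a.X + b.d.a.0)) | --a--▸ p0
  p5 = a.0 | --a--▸ p6
  p6 = 0 | deadlocked
Reachable graph of Q (7 states):
  q0 = rec X. c.(b.0)\{a,b,c}\{a,c} + (a.b.a.X + b.d.b.0) | --a--▸ q1, --b--▸ q2, --c--▸ q3
  q1 = b.a.(rec X. c.(b.0)\{a,b,c}\{a,c} + (a.b.a.X + b.d.b.0)) | --b--▸ q4
  q2 = d.b.0 | --d--▸ q5
  q3 = (b.0)\{a,b,c}\{a,c} | deadlocked
  q4 = a.(rec X. c.(b.0)\{a,b,c}\{a,c} + (a.b.a.X + b.d.b.0)) | --a--▸ q0
  q5 = b.0 | --b--▸ q6
  q6 = 0 | deadlocked
Executing bda from P (initial set {p0}):
  after b @ step 1: {p2}
  after d @ step 2: {p5}
  after a @ step 3: {p6}
  P completes σ.
Executing bda from Q (initial set {q0}):
  after b @ step 1: {q2}
  after d @ step 2: {q5}
  after a @ step 3: ∅ (Q stuck)

bda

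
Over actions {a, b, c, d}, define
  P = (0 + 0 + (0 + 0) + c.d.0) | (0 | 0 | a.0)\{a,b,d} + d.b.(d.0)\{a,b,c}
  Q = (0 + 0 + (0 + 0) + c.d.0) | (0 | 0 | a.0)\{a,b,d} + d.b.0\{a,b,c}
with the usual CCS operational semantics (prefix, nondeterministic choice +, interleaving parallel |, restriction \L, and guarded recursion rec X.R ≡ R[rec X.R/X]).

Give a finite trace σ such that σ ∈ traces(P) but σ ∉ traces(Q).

Reachable graph of P (6 states):
  u0 = (0 + 0 + (0 + 0) + c.d.0) | (0 | 0 | a.0)\{a,b,d} + d.b.(d.0)\{a,b,c} → ··c··> u1, ··d··> u2
  u1 = d.0 | (0 | 0 | a.0)\{a,b,d} → ··d··> u3
  u2 = b.(d.0)\{a,b,c} → ··b··> u4
  u3 = 0 | (0 | 0 | a.0)\{a,b,d} → stopped
  u4 = (d.0)\{a,b,c} → ··d··> u5
  u5 = 0\{a,b,c} → stopped
Reachable graph of Q (5 states):
  v0 = (0 + 0 + (0 + 0) + c.d.0) | (0 | 0 | a.0)\{a,b,d} + d.b.0\{a,b,c} → ··c··> v1, ··d··> v2
  v1 = d.0 | (0 | 0 | a.0)\{a,b,d} → ··d··> v3
  v2 = b.0\{a,b,c} → ··b··> v4
  v3 = 0 | (0 | 0 | a.0)\{a,b,d} → stopped
  v4 = 0\{a,b,c} → stopped
Run σ = ⟨dbd⟩ on P: start {u0}
  step 1 (d): {u2}
  step 2 (b): {u4}
  step 3 (d): {u5}
  — P admits the full trace.
Run σ = ⟨dbd⟩ on Q: start {v0}
  step 1 (d): {v2}
  step 2 (b): {v4}
  step 3 (d): no successor for Q

dbd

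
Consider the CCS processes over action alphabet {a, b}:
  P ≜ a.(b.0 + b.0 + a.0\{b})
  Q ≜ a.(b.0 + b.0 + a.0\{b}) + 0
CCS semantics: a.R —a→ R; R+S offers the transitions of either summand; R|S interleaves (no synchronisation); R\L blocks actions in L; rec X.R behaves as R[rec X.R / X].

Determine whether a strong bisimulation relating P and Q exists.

P's transition system — 4 states:
  s0 = a.(b.0 + b.0 + a.0\{b}) → --a--▸ s1
  s1 = b.0 + b.0 + a.0\{b} → --a--▸ s2, --b--▸ s3
  s2 = 0\{b} → stopped
  s3 = 0 → stopped
Q's transition system — 4 states:
  t0 = a.(b.0 + b.0 + a.0\{b}) + 0 → --a--▸ t1
  t1 = b.0 + b.0 + a.0\{b} → --a--▸ t2, --b--▸ t3
  t2 = 0\{b} → stopped
  t3 = 0 → stopped
Coarsest stable partition (strong bisimilarity classes):
  B0 = {s0, t0}
  B1 = {s1, t1}
  B2 = {s2, s3, t2, t3}
s0 ∈ B0, t0 ∈ B0 → same block

bisimilar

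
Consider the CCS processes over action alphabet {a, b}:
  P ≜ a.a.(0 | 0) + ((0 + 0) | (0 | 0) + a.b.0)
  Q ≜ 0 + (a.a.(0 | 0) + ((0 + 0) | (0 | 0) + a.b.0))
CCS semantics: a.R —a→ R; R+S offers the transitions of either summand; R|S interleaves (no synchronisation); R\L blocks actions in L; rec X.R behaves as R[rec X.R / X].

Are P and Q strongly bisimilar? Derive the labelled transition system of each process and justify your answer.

LTS(P): 5 reachable states
  p0 = a.a.(0 | 0) + ((0 + 0) | (0 | 0) + a.b.0) :: -a-> p1, -a-> p2
  p1 = a.(0 | 0) :: -a-> p3
  p2 = b.0 :: -b-> p4
  p3 = 0 | 0 :: (no moves)
  p4 = 0 :: (no moves)
LTS(Q): 5 reachable states
  q0 = 0 + (a.a.(0 | 0) + ((0 + 0) | (0 | 0) + a.b.0)) :: -a-> q1, -a-> q2
  q1 = a.(0 | 0) :: -a-> q3
  q2 = b.0 :: -b-> q4
  q3 = 0 | 0 :: (no moves)
  q4 = 0 :: (no moves)
Partition-refinement fixed point:
  B0 = {p0, q0}
  B1 = {p2, q2}
  B2 = {p3, p4, q3, q4}
  B3 = {p1, q1}
p0 ∈ B0, q0 ∈ B0 → same block

YES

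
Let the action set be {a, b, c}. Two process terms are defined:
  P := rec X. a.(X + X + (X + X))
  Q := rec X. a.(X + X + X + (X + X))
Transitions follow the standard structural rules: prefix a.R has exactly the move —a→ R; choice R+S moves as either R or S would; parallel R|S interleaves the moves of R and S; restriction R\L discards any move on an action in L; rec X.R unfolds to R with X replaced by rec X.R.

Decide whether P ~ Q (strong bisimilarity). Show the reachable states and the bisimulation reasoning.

LTS(P): 2 reachable states
  s0 = rec X. a.(X + X + (X + X)) has moves -a-> s1
  s1 = (rec X. a.(X + X + (X + X))) + (rec X. a.(X + X + (X + X))) + ((rec X. a.(X + X + (X + X))) + (rec X. a.(X + X + (X + X)))) has moves -a-> s1
LTS(Q): 2 reachable states
  t0 = rec X. a.(X + X + X + (X + X)) has moves -a-> t1
  t1 = (rec X. a.(X + X + X + (X + X))) + (rec X. a.(X + X + X + (X + X))) + (rec X. a.(X + X + X + (X + X))) + ((rec X. a.(X + X + X + (X + X))) + (rec X. a.(X + X + X + (X + X)))) has moves -a-> t1
Bisimilarity quotient blocks:
  B0 = {s0, s1, t0, t1}
s0 ∈ B0, t0 ∈ B0 → same block

YES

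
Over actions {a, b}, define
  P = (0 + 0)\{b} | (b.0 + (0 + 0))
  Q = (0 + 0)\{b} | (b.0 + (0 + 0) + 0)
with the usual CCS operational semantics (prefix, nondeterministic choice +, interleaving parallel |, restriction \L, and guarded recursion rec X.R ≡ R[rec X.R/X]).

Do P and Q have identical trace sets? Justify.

Reachable graph of P (2 states):
  s0 = (0 + 0)\{b} | (b.0 + (0 + 0)) has moves —b→ s1
  s1 = (0 + 0)\{b} | 0 has moves ∅
Reachable graph of Q (2 states):
  t0 = (0 + 0)\{b} | (b.0 + (0 + 0) + 0) has moves —b→ t1
  t1 = (0 + 0)\{b} | 0 has moves ∅
Coarsest stable partition (strong bisimilarity classes):
  B0 = {s0, t0}
  B1 = {s1, t1}
s0 ∈ B0, t0 ∈ B0 → same block
Bisimilar ⇒ trace-equivalent.

YES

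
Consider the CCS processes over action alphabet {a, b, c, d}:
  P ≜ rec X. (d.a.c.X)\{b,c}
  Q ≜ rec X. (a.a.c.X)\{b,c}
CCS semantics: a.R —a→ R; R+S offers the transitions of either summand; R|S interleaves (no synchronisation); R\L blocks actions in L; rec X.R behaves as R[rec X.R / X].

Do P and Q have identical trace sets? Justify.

LTS(P): 3 reachable states
  s0 = rec X. (d.a.c.X)\{b,c} :: --d--▸ s1
  s1 = (a.c.(rec X. (d.a.c.X)\{b,c}))\{b,c} :: --a--▸ s2
  s2 = (c.(rec X. (d.a.c.X)\{b,c}))\{b,c} :: stopped
LTS(Q): 3 reachable states
  t0 = rec X. (a.a.c.X)\{b,c} :: --a--▸ t1
  t1 = (a.c.(rec X. (a.a.c.X)\{b,c}))\{b,c} :: --a--▸ t2
  t2 = (c.(rec X. (a.a.c.X)\{b,c}))\{b,c} :: stopped
Run σ = ⟨d⟩ on P: start {s0}
  after d @ step 1: {s1}
  ✓ P
Run σ = ⟨d⟩ on Q: start {t0}
  after d @ step 1: ∅ (Q stuck)

traces(P) ≠ traces(Q) — witness ⟨d⟩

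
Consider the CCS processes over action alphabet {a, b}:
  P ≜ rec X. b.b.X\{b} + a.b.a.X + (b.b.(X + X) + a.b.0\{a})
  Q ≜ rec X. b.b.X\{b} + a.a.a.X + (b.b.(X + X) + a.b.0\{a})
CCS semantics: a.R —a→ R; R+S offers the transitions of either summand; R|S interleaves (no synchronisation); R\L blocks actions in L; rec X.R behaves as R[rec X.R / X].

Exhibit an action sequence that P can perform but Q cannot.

LTS(P): 11 reachable states
  p0 = rec X. b.b.X\{b} + a.b.a.X + (b.b.(X + X) + a.b.0\{a}) has moves --a--▸ p1, --a--▸ p2, --b--▸ p3, --b--▸ p4
  p1 = b.0\{a} has moves --b--▸ p5
  p2 = b.a.(rec X. b.b.X\{b} + a.b.a.X + (b.b.(X + X) + a.b.0\{a})) has moves --b--▸ p6
  p3 = b.((rec X. b.b.X\{b} + a.b.a.X + (b.b.(X + X) + a.b.0\{a})) + (rec X. b.b.X\{b} + a.b.a.X + (b.b.(X + X) + a.b.0\{a}))) has moves --b--▸ p7
  p4 = b.(rec X. b.b.X\{b} + a.b.a.X + (b.b.(X + X) + a.b.0\{a}))\{b} has moves --b--▸ p8
  p5 = 0\{a} has moves ∅
  p6 = a.(rec X. b.b.X\{b} + a.b.a.X + (b.b.(X + X) + a.b.0\{a})) has moves --a--▸ p0
  p7 = (rec X. b.b.X\{b} + a.b.a.X + (b.b.(X + X) + a.b.0\{a})) + (rec X. b.b.X\{b} + a.b.a.X + (b.b.(X + X) + a.b.0\{a})) has moves --a--▸ p1, --a--▸ p2, --b--▸ p3, --b--▸ p4
  p8 = (rec X. b.b.X\{b} + a.b.a.X + (b.b.(X + X) + a.b.0\{a}))\{b} has moves --a--▸ p10, --a--▸ p9
  p9 = (b.0\{a})\{b} has moves ∅
  p10 = (b.a.(rec X. b.b.X\{b} + a.b.a.X + (b.b.(X + X) + a.b.0\{a})))\{b} has moves ∅
LTS(Q): 12 reachable states
  q0 = rec X. b.b.X\{b} + a.a.a.X + (b.b.(X + X) + a.b.0\{a}) has moves --a--▸ q1, --a--▸ q2, --b--▸ q3, --b--▸ q4
  q1 = a.a.(rec X. b.b.X\{b} + a.a.a.X + (b.b.(X + X) + a.b.0\{a})) has moves --a--▸ q5
  q2 = b.0\{a} has moves --b--▸ q6
  q3 = b.((rec X. b.b.X\{b} + a.a.a.X + (b.b.(X + X) + a.b.0\{a})) + (rec X. b.b.X\{b} + a.a.a.X + (b.b.(X + X) + a.b.0\{a}))) has moves --b--▸ q7
  q4 = b.(rec X. b.b.X\{b} + a.a.a.X + (b.b.(X + X) + a.b.0\{a}))\{b} has moves --b--▸ q8
  q5 = a.(rec X. b.b.X\{b} + a.a.a.X + (b.b.(X + X) + a.b.0\{a})) has moves --a--▸ q0
  q6 = 0\{a} has moves ∅
  q7 = (rec X. b.b.X\{b} + a.a.a.X + (b.b.(X + X) + a.b.0\{a})) + (rec X. b.b.X\{b} + a.a.a.X + (b.b.(X + X) + a.b.0\{a})) has moves --a--▸ q1, --a--▸ q2, --b--▸ q3, --b--▸ q4
  q8 = (rec X. b.b.X\{b} + a.a.a.X + (b.b.(X + X) + a.b.0\{a}))\{b} has moves --a--▸ q10, --a--▸ q9
  q9 = (a.a.(rec X. b.b.X\{b} + a.a.a.X + (b.b.(X + X) + a.b.0\{a})))\{b} has moves --a--▸ q11
  q10 = (b.0\{a})\{b} has moves ∅
  q11 = (a.(rec X. b.b.X\{b} + a.a.a.X + (b.b.(X + X) + a.b.0\{a})))\{b} has moves --a--▸ q8
Executing aba from P (initial set {p0}):
  [1] a ⇒ {p1, p2}
  [2] b ⇒ {p5, p6}
  [3] a ⇒ {p0}
  — P admits the full trace.
Executing aba from Q (initial set {q0}):
  [1] a ⇒ {q1, q2}
  [2] b ⇒ {q6}
  [3] a ⇒ ∅  — Q cannot continue

aba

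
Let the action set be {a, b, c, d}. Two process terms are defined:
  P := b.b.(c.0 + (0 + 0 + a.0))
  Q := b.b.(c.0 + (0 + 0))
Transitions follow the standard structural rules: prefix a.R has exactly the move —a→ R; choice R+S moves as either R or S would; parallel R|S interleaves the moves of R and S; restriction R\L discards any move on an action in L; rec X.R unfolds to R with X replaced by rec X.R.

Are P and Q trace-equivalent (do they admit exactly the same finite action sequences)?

P's transition system — 4 states:
  s0 = b.b.(c.0 + (0 + 0 + a.0)) has moves --b--▸ s1
  s1 = b.(c.0 + (0 + 0 + a.0)) has moves --b--▸ s2
  s2 = c.0 + (0 + 0 + a.0) has moves --a--▸ s3, --c--▸ s3
  s3 = 0 has moves stopped
Q's transition system — 4 states:
  t0 = b.b.(c.0 + (0 + 0)) has moves --b--▸ t1
  t1 = b.(c.0 + (0 + 0)) has moves --b--▸ t2
  t2 = c.0 + (0 + 0) has moves --c--▸ t3
  t3 = 0 has moves stopped
Executing bba from P (initial set {s0}):
  step 1 (b): {s1}
  step 2 (b): {s2}
  step 3 (a): {s3}
  — P admits the full trace.
Executing bba from Q (initial set {t0}):
  step 1 (b): {t1}
  step 2 (b): {t2}
  step 3 (a): ∅  — Q cannot continue

NO — witness ⟨bba⟩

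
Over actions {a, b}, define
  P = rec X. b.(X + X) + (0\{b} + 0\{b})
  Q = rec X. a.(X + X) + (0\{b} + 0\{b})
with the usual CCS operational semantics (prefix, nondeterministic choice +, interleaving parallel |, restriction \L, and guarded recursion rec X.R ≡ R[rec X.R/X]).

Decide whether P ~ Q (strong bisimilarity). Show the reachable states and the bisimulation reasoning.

P's transition system — 2 states:
  m0 = rec X. b.(X + X) + (0\{b} + 0\{b}) has moves —b→ m1
  m1 = (rec X. b.(X + X) + (0\{b} + 0\{b})) + (rec X. b.(X + X) + (0\{b} + 0\{b})) has moves —b→ m1
Q's transition system — 2 states:
  n0 = rec X. a.(X + X) + (0\{b} + 0\{b}) has moves —a→ n1
  n1 = (rec X. a.(X + X) + (0\{b} + 0\{b})) + (rec X. a.(X + X) + (0\{b} + 0\{b})) has moves —a→ n1
Partition-refinement fixed point:
  B0 = {m0, m1}
  B1 = {n0, n1}
m0 ∈ B0, n0 ∈ B1 → different blocks

NO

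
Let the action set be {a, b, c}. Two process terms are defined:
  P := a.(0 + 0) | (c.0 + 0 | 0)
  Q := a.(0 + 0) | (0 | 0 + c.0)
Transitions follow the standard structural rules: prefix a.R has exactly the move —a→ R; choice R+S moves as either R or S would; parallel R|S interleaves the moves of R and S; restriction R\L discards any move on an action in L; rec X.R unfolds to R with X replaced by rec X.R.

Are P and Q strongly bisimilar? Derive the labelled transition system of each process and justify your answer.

P's transition system — 4 states:
  s0 = a.(0 + 0) | (c.0 + 0 | 0) ⊢ —a→ s1, —c→ s2
  s1 = (0 + 0) | (c.0 + 0 | 0) ⊢ —c→ s3
  s2 = a.(0 + 0) | 0 ⊢ —a→ s3
  s3 = (0 + 0) | 0 ⊢ (no moves)
Q's transition system — 4 states:
  t0 = a.(0 + 0) | (0 | 0 + c.0) ⊢ —a→ t1, —c→ t2
  t1 = (0 + 0) | (0 | 0 + c.0) ⊢ —c→ t3
  t2 = a.(0 + 0) | 0 ⊢ —a→ t3
  t3 = (0 + 0) | 0 ⊢ (no moves)
Partition-refinement fixed point:
  B0 = {s0, t0}
  B1 = {s2, t2}
  B2 = {s3, t3}
  B3 = {s1, t1}
s0 ∈ B0, t0 ∈ B0 → same block

YES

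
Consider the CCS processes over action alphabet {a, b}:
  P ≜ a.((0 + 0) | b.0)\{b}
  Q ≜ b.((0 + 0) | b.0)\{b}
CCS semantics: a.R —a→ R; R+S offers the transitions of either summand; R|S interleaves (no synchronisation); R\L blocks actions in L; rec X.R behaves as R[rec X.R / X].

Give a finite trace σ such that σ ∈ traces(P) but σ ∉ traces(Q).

a

LTS(P): 2 reachable states
  p0 = a.((0 + 0) | b.0)\{b} ⊢ -a-> p1
  p1 = ((0 + 0) | b.0)\{b} ⊢ (no moves)
LTS(Q): 2 reachable states
  q0 = b.((0 + 0) | b.0)\{b} ⊢ -b-> q1
  q1 = ((0 + 0) | b.0)\{b} ⊢ (no moves)
Run σ = ⟨a⟩ on P: start {p0}
  [1] a ⇒ {p1}
  — P admits the full trace.
Run σ = ⟨a⟩ on Q: start {q0}
  [1] a ⇒ no successor for Q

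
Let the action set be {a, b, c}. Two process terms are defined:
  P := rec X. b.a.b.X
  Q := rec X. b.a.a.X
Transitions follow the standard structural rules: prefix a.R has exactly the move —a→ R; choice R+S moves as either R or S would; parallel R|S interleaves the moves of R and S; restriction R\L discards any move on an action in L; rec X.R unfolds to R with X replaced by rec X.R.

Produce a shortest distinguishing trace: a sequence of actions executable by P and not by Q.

Reachable graph of P (3 states):
  u0 = rec X. b.a.b.X has moves --b--▸ u1
  u1 = a.b.(rec X. b.a.b.X) has moves --a--▸ u2
  u2 = b.(rec X. b.a.b.X) has moves --b--▸ u0
Reachable graph of Q (3 states):
  v0 = rec X. b.a.a.X has moves --b--▸ v1
  v1 = a.a.(rec X. b.a.a.X) has moves --a--▸ v2
  v2 = a.(rec X. b.a.a.X) has moves --a--▸ v0
Executing bab from P (initial set {u0}):
  after b @ step 1: {u1}
  after a @ step 2: {u2}
  after b @ step 3: {u0}
  P completes σ.
Executing bab from Q (initial set {v0}):
  after b @ step 1: {v1}
  after a @ step 2: {v2}
  after b @ step 3: ∅ (Q stuck)

bab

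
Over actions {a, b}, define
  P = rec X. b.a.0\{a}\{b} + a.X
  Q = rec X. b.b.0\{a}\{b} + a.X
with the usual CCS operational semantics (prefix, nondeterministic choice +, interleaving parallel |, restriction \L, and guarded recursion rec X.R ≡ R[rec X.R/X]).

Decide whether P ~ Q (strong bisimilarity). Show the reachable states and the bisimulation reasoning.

P's transition system — 3 states:
  s0 = rec X. b.a.0\{a}\{b} + a.X ⊢ ··a··> s0, ··b··> s1
  s1 = a.0\{a}\{b} ⊢ ··a··> s2
  s2 = 0\{a}\{b} ⊢ stopped
Q's transition system — 3 states:
  t0 = rec X. b.b.0\{a}\{b} + a.X ⊢ ··a··> t0, ··b··> t1
  t1 = b.0\{a}\{b} ⊢ ··b··> t2
  t2 = 0\{a}\{b} ⊢ stopped
Coarsest stable partition (strong bisimilarity classes):
  B0 = {s0}
  B1 = {s1}
  B2 = {s2, t2}
  B3 = {t0}
  B4 = {t1}
s0 ∈ B0, t0 ∈ B3 → different blocks

P ≁ Q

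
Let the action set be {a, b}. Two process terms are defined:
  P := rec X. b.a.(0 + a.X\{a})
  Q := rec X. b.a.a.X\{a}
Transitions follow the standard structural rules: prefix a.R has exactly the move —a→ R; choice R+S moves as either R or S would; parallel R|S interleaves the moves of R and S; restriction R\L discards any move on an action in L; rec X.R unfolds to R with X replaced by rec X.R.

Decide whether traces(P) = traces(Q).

Reachable graph of P (5 states):
  s0 = rec X. b.a.(0 + a.X\{a}) | =b=> s1
  s1 = a.(0 + a.(rec X. b.a.(0 + a.X\{a}))\{a}) | =a=> s2
  s2 = 0 + a.(rec X. b.a.(0 + a.X\{a}))\{a} | =a=> s3
  s3 = (rec X. b.a.(0 + a.X\{a}))\{a} | =b=> s4
  s4 = (a.(0 + a.(rec X. b.a.(0 + a.X\{a}))\{a}))\{a} | ∅
Reachable graph of Q (5 states):
  t0 = rec X. b.a.a.X\{a} | =b=> t1
  t1 = a.a.(rec X. b.a.a.X\{a})\{a} | =a=> t2
  t2 = a.(rec X. b.a.a.X\{a})\{a} | =a=> t3
  t3 = (rec X. b.a.a.X\{a})\{a} | =b=> t4
  t4 = (a.a.(rec X. b.a.a.X\{a})\{a})\{a} | ∅
Partition-refinement fixed point:
  B0 = {s0, t0}
  B1 = {s1, t1}
  B2 = {s2, t2}
  B3 = {s3, t3}
  B4 = {s4, t4}
s0 ∈ B0, t0 ∈ B0 → same block
Bisimilar ⇒ trace-equivalent.

traces(P) = traces(Q)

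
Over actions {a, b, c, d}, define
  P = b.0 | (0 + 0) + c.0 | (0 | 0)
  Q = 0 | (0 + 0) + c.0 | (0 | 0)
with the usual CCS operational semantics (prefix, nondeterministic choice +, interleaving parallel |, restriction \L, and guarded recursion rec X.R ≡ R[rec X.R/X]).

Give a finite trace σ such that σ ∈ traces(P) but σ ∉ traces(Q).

b

Reachable graph of P (3 states):
  u0 = b.0 | (0 + 0) + c.0 | (0 | 0) has moves —b→ u1, —c→ u2
  u1 = 0 | (0 + 0) has moves (no moves)
  u2 = 0 | (0 | 0) has moves (no moves)
Reachable graph of Q (2 states):
  v0 = 0 | (0 + 0) + c.0 | (0 | 0) has moves —c→ v1
  v1 = 0 | (0 | 0) has moves (no moves)
Run σ = ⟨b⟩ on P: start {u0}
  step 1 (b): {u1}
  P completes σ.
Run σ = ⟨b⟩ on Q: start {v0}
  step 1 (b): no successor for Q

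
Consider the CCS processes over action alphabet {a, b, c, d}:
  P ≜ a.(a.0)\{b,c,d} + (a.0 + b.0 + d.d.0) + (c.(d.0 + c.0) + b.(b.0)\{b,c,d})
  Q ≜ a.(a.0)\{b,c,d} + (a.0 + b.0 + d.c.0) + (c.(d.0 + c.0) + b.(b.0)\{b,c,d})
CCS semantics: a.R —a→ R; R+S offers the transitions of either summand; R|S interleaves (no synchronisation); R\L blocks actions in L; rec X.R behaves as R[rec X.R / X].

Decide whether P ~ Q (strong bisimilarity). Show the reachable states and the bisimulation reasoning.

P's transition system — 7 states:
  s0 = a.(a.0)\{b,c,d} + (a.0 + b.0 + d.d.0) + (c.(d.0 + c.0) + b.(b.0)\{b,c,d}) has moves -a-> s1, -a-> s2, -b-> s2, -b-> s3, -c-> s4, -d-> s5
  s1 = (a.0)\{b,c,d} has moves -a-> s6
  s2 = 0 has moves deadlocked
  s3 = (b.0)\{b,c,d} has moves deadlocked
  s4 = d.0 + c.0 has moves -c-> s2, -d-> s2
  s5 = d.0 has moves -d-> s2
  s6 = 0\{b,c,d} has moves deadlocked
Q's transition system — 7 states:
  t0 = a.(a.0)\{b,c,d} + (a.0 + b.0 + d.c.0) + (c.(d.0 + c.0) + b.(b.0)\{b,c,d}) has moves -a-> t1, -a-> t2, -b-> t2, -b-> t3, -c-> t4, -d-> t5
  t1 = (a.0)\{b,c,d} has moves -a-> t6
  t2 = 0 has moves deadlocked
  t3 = (b.0)\{b,c,d} has moves deadlocked
  t4 = d.0 + c.0 has moves -c-> t2, -d-> t2
  t5 = c.0 has moves -c-> t2
  t6 = 0\{b,c,d} has moves deadlocked
Coarsest stable partition (strong bisimilarity classes):
  B0 = {s0}
  B1 = {s2, s3, s6, t2, t3, t6}
  B2 = {s1, t1}
  B3 = {s5}
  B4 = {s4, t4}
  B5 = {t0}
  B6 = {t5}
s0 ∈ B0, t0 ∈ B5 → different blocks

P ≁ Q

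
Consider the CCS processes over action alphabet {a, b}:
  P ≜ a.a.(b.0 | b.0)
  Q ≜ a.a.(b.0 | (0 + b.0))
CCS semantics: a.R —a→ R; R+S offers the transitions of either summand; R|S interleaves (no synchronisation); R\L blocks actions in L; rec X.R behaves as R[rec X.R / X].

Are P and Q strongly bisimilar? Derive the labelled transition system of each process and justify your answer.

Reachable graph of P (6 states):
  s0 = a.a.(b.0 | b.0) :: -a-> s1
  s1 = a.(b.0 | b.0) :: -a-> s2
  s2 = b.0 | b.0 :: -b-> s3, -b-> s4
  s3 = 0 | b.0 :: -b-> s5
  s4 = b.0 | 0 :: -b-> s5
  s5 = 0 | 0 :: ·
Reachable graph of Q (6 states):
  t0 = a.a.(b.0 | (0 + b.0)) :: -a-> t1
  t1 = a.(b.0 | (0 + b.0)) :: -a-> t2
  t2 = b.0 | (0 + b.0) :: -b-> t3, -b-> t4
  t3 = 0 | (0 + b.0) :: -b-> t5
  t4 = b.0 | 0 :: -b-> t5
  t5 = 0 | 0 :: ·
Coarsest stable partition (strong bisimilarity classes):
  B0 = {s0, t0}
  B1 = {s1, t1}
  B2 = {s2, t2}
  B3 = {s3, s4, t3, t4}
  B4 = {s5, t5}
s0 ∈ B0, t0 ∈ B0 → same block

bisimilar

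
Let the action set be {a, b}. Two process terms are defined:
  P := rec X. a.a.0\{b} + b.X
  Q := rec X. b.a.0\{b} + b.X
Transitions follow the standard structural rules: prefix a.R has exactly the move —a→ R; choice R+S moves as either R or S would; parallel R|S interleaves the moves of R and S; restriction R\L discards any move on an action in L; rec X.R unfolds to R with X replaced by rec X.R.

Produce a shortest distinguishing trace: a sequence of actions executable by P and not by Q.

Reachable graph of P (3 states):
  u0 = rec X. a.a.0\{b} + b.X has moves -a-> u1, -b-> u0
  u1 = a.0\{b} has moves -a-> u2
  u2 = 0\{b} has moves deadlocked
Reachable graph of Q (3 states):
  v0 = rec X. b.a.0\{b} + b.X has moves -b-> v0, -b-> v1
  v1 = a.0\{b} has moves -a-> v2
  v2 = 0\{b} has moves deadlocked
Trace ⟨a⟩ through P, begin at {u0}:
  [1] a ⇒ {u1}
  P completes σ.
Trace ⟨a⟩ through Q, begin at {v0}:
  [1] a ⇒ ∅ (Q stuck)

a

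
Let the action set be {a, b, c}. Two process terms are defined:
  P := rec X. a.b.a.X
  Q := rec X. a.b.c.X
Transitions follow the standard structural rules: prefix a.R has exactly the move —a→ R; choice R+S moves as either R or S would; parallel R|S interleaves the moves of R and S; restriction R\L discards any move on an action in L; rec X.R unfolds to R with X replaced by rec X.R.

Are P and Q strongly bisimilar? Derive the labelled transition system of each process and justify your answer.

not bisimilar

Reachable graph of P (3 states):
  u0 = rec X. a.b.a.X :: —a→ u1
  u1 = b.a.(rec X. a.b.a.X) :: —b→ u2
  u2 = a.(rec X. a.b.a.X) :: —a→ u0
Reachable graph of Q (3 states):
  v0 = rec X. a.b.c.X :: —a→ v1
  v1 = b.c.(rec X. a.b.c.X) :: —b→ v2
  v2 = c.(rec X. a.b.c.X) :: —c→ v0
Coarsest stable partition (strong bisimilarity classes):
  B0 = {u0}
  B1 = {u1}
  B2 = {u2}
  B3 = {v0}
  B4 = {v1}
  B5 = {v2}
u0 ∈ B0, v0 ∈ B3 → different blocks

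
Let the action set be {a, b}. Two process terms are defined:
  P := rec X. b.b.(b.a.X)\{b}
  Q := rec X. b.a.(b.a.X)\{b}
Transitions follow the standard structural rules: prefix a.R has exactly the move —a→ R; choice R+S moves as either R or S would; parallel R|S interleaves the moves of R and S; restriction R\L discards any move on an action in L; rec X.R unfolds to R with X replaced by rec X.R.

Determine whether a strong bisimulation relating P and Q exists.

P's transition system — 3 states:
  u0 = rec X. b.b.(b.a.X)\{b} ⊢ —b→ u1
  u1 = b.(b.a.(rec X. b.b.(b.a.X)\{b}))\{b} ⊢ —b→ u2
  u2 = (b.a.(rec X. b.b.(b.a.X)\{b}))\{b} ⊢ ∅
Q's transition system — 3 states:
  v0 = rec X. b.a.(b.a.X)\{b} ⊢ —b→ v1
  v1 = a.(b.a.(rec X. b.a.(b.a.X)\{b}))\{b} ⊢ —a→ v2
  v2 = (b.a.(rec X. b.a.(b.a.X)\{b}))\{b} ⊢ ∅
Partition-refinement fixed point:
  B0 = {u0}
  B1 = {u1}
  B2 = {u2, v2}
  B3 = {v0}
  B4 = {v1}
u0 ∈ B0, v0 ∈ B3 → different blocks

P ≁ Q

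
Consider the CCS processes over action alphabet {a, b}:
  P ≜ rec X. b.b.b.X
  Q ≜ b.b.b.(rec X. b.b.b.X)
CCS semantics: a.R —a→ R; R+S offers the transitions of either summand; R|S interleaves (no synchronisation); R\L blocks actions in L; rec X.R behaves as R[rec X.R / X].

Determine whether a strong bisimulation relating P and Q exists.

YES

P's transition system — 3 states:
  u0 = rec X. b.b.b.X has moves =b=> u1
  u1 = b.b.(rec X. b.b.b.X) has moves =b=> u2
  u2 = b.(rec X. b.b.b.X) has moves =b=> u0
Q's transition system — 4 states:
  v0 = b.b.b.(rec X. b.b.b.X) has moves =b=> v1
  v1 = b.b.(rec X. b.b.b.X) has moves =b=> v2
  v2 = b.(rec X. b.b.b.X) has moves =b=> v3
  v3 = rec X. b.b.b.X has moves =b=> v1
Bisimilarity quotient blocks:
  B0 = {u0, u1, u2, v0, v1, v2, v3}
u0 ∈ B0, v0 ∈ B0 → same block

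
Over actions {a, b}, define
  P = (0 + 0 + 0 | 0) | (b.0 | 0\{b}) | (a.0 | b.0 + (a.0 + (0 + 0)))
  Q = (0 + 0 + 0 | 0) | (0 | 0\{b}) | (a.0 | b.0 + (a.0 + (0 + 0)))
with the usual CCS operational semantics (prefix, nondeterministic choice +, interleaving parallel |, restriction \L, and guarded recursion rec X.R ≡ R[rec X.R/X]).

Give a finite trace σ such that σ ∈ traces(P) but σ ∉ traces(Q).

bb

Reachable graph of P (10 states):
  u0 = (0 + 0 + 0 | 0) | (b.0 | 0\{b}) | (a.0 | b.0 + (a.0 + (0 + 0))) has moves --a--▸ u1, --a--▸ u2, --b--▸ u3, --b--▸ u4
  u1 = (0 + 0 + 0 | 0) | (b.0 | 0\{b}) | (0 | b.0) has moves --b--▸ u5, --b--▸ u6
  u2 = (0 + 0 + 0 | 0) | (b.0 | 0\{b}) | 0 has moves --b--▸ u7
  u3 = (0 + 0 + 0 | 0) | (0 | 0\{b}) | (a.0 | b.0 + (a.0 + (0 + 0))) has moves --a--▸ u5, --a--▸ u7, --b--▸ u8
  u4 = (0 + 0 + 0 | 0) | (b.0 | 0\{b}) | (a.0 | 0) has moves --a--▸ u6, --b--▸ u8
  u5 = (0 + 0 + 0 | 0) | (0 | 0\{b}) | (0 | b.0) has moves --b--▸ u9
  u6 = (0 + 0 + 0 | 0) | (b.0 | 0\{b}) | (0 | 0) has moves --b--▸ u9
  u7 = (0 + 0 + 0 | 0) | (0 | 0\{b}) | 0 has moves ·
  u8 = (0 + 0 + 0 | 0) | (0 | 0\{b}) | (a.0 | 0) has moves --a--▸ u9
  u9 = (0 + 0 + 0 | 0) | (0 | 0\{b}) | (0 | 0) has moves ·
Reachable graph of Q (5 states):
  v0 = (0 + 0 + 0 | 0) | (0 | 0\{b}) | (a.0 | b.0 + (a.0 + (0 + 0))) has moves --a--▸ v1, --a--▸ v2, --b--▸ v3
  v1 = (0 + 0 + 0 | 0) | (0 | 0\{b}) | (0 | b.0) has moves --b--▸ v4
  v2 = (0 + 0 + 0 | 0) | (0 | 0\{b}) | 0 has moves ·
  v3 = (0 + 0 + 0 | 0) | (0 | 0\{b}) | (a.0 | 0) has moves --a--▸ v4
  v4 = (0 + 0 + 0 | 0) | (0 | 0\{b}) | (0 | 0) has moves ·
Run σ = ⟨bb⟩ on P: start {u0}
  [1] b ⇒ {u3, u4}
  [2] b ⇒ {u8}
  — P admits the full trace.
Run σ = ⟨bb⟩ on Q: start {v0}
  [1] b ⇒ {v3}
  [2] b ⇒ ∅  — Q cannot continue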